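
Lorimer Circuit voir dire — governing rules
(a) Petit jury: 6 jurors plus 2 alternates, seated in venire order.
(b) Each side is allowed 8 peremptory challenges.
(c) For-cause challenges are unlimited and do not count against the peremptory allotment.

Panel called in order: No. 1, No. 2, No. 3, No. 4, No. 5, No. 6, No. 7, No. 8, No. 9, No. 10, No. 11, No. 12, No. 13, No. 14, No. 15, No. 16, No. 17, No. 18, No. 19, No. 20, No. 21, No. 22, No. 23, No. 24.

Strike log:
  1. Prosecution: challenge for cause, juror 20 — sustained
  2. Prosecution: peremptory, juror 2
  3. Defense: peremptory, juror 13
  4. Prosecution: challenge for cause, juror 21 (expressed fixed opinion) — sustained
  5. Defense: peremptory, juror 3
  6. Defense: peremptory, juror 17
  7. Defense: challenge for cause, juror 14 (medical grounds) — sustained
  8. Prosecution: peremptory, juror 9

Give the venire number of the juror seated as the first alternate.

Removed: #2, #3, #9, #13, #14, #17, #20, #21.
Seating in order: seats 1–6 → #1, #4, #5, #6, #7, #8; alternates → #10, #11.
So alternate 1 is #10.

10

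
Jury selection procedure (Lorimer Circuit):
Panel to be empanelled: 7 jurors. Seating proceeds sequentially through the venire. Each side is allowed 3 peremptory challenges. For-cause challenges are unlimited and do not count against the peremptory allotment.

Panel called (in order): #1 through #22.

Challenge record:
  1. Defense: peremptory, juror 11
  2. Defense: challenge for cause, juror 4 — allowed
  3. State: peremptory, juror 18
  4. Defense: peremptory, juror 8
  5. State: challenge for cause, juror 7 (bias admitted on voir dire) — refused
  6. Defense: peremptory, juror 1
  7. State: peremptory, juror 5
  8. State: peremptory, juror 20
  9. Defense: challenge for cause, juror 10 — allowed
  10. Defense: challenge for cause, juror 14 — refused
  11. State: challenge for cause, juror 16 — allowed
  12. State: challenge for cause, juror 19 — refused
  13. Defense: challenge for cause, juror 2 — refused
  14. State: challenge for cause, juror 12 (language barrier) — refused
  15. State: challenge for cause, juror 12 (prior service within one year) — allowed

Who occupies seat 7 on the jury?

14

Removed: #1, #4, #5, #8, #10, #11, #12, #16, #18, #20. (#2, #7, #14, #19 stay — for-cause denied.)
Seating in order: seats 1–7 → #2, #3, #6, #7, #9, #13, #14.
So seat 7 is #14.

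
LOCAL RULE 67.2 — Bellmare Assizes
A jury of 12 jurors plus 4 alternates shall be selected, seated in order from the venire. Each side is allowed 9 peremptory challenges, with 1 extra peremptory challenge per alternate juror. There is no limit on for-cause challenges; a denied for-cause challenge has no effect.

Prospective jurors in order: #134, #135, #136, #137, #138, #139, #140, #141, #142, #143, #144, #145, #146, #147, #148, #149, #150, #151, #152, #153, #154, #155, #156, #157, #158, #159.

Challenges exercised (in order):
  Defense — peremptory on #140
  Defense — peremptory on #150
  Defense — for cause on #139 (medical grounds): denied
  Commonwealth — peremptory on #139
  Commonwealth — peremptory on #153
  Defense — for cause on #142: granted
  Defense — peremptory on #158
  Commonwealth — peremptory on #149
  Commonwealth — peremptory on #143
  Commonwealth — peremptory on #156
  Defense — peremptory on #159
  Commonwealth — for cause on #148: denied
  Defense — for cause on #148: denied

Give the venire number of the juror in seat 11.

148

Removed: #139, #140, #142, #143, #149, #150, #153, #156, #158, #159. (#148 stays — for-cause denied.)
Filling seats in venire order through position 11: #134, #135, #136, #137, #138, #141, #144, #145, #146, #147, #148.
So seat 11 is #148.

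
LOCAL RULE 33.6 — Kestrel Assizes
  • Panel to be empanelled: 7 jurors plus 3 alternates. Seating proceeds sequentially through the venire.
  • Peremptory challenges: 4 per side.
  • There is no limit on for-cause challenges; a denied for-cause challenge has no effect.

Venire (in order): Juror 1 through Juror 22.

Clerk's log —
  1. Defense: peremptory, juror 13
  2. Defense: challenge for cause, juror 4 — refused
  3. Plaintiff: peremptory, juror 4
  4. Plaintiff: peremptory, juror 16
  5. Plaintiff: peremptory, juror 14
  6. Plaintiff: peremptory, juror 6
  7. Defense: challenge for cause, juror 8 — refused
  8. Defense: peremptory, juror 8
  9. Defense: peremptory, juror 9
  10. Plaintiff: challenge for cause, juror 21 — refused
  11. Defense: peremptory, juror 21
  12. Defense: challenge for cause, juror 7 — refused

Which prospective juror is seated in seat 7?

11

Removed: #4, #6, #8, #9, #13, #14, #16, #21. (#7 stays — for-cause denied.)
Seating in order: seats 1–7 → #1, #2, #3, #5, #7, #10, #11; alternates → #12, #15, #17.
So seat 7 is #11.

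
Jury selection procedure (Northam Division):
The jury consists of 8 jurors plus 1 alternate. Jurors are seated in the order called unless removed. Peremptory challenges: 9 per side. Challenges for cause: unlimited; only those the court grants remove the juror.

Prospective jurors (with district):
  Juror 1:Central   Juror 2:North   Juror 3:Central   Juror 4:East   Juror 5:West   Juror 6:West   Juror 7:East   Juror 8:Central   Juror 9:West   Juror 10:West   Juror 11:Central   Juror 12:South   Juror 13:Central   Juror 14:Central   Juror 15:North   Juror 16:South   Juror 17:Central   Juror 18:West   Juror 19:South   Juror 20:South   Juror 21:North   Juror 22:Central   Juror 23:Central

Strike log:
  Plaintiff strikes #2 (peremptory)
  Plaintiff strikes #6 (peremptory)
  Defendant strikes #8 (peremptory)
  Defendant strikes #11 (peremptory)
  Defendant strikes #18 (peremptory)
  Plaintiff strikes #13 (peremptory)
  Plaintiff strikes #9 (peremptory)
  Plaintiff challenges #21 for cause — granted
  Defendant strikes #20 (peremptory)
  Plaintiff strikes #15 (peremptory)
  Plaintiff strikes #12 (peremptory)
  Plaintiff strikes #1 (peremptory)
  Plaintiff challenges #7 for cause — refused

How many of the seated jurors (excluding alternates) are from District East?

2

Removed: #1, #2, #6, #8, #9, #11, #12, #13, #15, #18, #20, #21.
Seated jurors 1–8: #3, #4, #5, #7, #10, #14, #16, #17 (alternates #19 not counted).
Of those, in District East: #4, #7 → 2.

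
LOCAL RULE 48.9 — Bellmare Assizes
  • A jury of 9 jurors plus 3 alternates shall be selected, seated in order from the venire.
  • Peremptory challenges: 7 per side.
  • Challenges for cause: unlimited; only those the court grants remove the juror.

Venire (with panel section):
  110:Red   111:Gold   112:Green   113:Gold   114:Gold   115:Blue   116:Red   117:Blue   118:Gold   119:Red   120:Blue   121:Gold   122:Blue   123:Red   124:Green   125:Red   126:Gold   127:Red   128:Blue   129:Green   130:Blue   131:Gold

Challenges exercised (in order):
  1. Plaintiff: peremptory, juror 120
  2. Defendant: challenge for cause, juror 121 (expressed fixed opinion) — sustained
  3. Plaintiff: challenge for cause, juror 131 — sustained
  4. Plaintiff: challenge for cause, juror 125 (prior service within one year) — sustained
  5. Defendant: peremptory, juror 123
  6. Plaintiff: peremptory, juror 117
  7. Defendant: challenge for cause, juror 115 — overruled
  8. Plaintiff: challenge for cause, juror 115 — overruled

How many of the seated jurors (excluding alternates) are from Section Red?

Removed: #117, #120, #121, #123, #125, #131.
Seated jurors 1–9: #110, #111, #112, #113, #114, #115, #116, #118, #119 (alternates #122, #124, #126 not counted).
Of those, in Section Red: #110, #116, #119 → 3.

3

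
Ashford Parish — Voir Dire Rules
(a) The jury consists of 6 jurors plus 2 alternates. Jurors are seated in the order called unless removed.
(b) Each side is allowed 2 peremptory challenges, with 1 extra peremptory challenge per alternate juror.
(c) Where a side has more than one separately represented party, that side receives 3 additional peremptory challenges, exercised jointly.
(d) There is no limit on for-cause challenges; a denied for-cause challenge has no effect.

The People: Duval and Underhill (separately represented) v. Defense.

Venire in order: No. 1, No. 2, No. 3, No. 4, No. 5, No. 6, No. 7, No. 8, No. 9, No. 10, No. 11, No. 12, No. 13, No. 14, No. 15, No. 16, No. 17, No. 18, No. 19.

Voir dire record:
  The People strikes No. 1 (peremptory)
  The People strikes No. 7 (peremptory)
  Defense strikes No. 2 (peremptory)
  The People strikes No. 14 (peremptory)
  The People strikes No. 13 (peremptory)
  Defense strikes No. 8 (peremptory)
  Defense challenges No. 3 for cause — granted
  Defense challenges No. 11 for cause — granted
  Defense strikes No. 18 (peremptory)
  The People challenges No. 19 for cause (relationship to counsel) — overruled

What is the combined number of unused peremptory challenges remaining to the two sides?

4

The People allotment: 2 base + 1 × 2 alternates + 3 multi-party = 7. Defense allotment: 2 base + 1 × 2 alternates = 4.
The People peremptories used: #1, #7, #14, #13 — 4 (the for-cause on #19 doesn't count).
Defense peremptories used: #2, #8, #18 — 3 (for-cause on #3, #11 don't count).
Remaining: (7 − 4) + (4 − 3) = 4.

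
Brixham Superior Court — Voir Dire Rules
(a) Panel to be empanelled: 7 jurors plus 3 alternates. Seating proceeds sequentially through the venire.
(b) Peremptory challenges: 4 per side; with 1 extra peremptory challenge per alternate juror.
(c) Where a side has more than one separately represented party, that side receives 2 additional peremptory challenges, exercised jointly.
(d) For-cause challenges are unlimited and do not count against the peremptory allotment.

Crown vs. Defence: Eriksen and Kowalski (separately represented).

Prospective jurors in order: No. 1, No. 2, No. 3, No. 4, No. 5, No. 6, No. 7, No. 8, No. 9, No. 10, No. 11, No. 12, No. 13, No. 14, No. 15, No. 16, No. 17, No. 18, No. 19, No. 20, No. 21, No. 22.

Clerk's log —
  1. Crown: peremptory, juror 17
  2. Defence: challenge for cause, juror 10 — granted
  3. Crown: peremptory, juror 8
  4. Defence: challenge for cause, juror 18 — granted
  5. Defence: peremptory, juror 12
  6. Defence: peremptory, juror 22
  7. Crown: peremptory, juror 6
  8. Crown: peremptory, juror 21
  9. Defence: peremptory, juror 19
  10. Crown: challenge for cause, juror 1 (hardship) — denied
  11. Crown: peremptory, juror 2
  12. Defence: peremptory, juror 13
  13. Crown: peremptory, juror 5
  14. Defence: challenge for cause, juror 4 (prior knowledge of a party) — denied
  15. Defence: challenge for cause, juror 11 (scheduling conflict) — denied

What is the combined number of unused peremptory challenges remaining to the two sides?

6

Crown allotment: 4 base + 1 × 3 alternates = 7. Defence allotment: 4 base + 1 × 3 alternates + 2 multi-party = 9.
Crown peremptories used: #17, #8, #6, #21, #2, #5 — 6 (the for-cause on #1 doesn't count).
Defence peremptories used: #12, #22, #19, #13 — 4 (for-cause on #10, #18, #4, #11 don't count).
Remaining: (7 − 6) + (9 − 4) = 6.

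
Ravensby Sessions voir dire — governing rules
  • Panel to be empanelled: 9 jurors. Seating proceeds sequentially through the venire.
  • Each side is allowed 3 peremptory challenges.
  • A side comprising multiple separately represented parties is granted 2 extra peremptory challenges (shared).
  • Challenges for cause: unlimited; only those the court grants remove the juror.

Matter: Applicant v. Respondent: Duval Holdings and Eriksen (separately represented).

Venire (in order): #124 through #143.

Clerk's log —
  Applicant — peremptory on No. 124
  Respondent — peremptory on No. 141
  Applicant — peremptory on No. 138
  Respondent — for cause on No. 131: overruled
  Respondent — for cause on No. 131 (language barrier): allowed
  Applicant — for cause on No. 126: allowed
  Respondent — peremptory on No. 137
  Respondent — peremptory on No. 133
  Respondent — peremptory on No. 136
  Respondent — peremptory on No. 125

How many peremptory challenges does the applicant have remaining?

Applicant allotment: 3.
Applicant peremptories used: #124, #138 — 2 (the for-cause on #126 doesn't count).
Remaining: 3 − 2 = 1.

1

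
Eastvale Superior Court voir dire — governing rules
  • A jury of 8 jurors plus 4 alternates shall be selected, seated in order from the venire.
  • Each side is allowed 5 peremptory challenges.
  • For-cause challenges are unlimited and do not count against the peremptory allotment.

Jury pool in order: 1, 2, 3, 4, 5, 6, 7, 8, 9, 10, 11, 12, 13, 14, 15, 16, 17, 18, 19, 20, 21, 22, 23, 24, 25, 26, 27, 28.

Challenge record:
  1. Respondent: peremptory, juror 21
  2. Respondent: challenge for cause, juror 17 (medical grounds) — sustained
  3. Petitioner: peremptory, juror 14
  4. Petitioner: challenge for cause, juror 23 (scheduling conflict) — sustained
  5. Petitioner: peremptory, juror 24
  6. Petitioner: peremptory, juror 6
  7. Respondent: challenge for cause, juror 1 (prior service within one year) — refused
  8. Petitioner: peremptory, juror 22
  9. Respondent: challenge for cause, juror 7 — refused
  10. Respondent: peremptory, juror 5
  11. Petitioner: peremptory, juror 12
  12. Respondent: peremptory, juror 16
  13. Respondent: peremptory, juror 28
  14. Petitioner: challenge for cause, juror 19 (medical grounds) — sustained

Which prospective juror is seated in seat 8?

Removed: #5, #6, #12, #14, #16, #17, #19, #21, #22, #23, #24, #28. (#1, #7 stay — for-cause denied.)
Seating in order: seats 1–8 → #1, #2, #3, #4, #7, #8, #9, #10; alternates → #11, #13, #15, #18.
So seat 8 is #10.

10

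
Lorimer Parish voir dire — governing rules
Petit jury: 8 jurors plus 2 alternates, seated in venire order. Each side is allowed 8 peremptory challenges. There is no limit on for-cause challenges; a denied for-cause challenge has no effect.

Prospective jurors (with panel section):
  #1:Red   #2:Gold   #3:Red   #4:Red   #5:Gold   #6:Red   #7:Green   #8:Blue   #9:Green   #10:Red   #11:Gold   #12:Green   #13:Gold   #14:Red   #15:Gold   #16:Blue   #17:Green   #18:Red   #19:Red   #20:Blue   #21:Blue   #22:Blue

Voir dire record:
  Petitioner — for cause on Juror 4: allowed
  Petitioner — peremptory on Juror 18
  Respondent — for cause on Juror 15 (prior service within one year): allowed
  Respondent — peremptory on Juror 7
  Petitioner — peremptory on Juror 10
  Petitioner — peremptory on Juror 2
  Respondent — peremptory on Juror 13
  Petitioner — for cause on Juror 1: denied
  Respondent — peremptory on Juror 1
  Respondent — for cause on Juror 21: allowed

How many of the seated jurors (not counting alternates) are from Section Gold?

Removed: #1, #2, #4, #7, #10, #13, #15, #18, #21.
Seated jurors 1–8: #3, #5, #6, #8, #9, #11, #12, #14 (alternates #16, #17 not counted).
Of those, in Section Gold: #5, #11 → 2.

2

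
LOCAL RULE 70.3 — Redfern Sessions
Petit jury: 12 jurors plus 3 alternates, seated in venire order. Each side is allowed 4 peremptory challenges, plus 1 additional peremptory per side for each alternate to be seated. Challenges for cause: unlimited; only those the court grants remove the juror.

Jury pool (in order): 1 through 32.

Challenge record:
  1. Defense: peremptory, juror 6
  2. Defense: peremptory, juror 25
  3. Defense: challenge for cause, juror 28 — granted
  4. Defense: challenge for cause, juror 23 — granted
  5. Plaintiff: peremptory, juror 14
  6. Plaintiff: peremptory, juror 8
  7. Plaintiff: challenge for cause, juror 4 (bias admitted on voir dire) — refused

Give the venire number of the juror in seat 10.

Removed: #6, #8, #14, #23, #25, #28. (#4 stays — for-cause denied.)
Seating in order: seats 1–12 → #1, #2, #3, #4, #5, #7, #9, #10, #11, #12, #13, #15; alternates → #16, #17, #18.
So seat 10 is #12.

12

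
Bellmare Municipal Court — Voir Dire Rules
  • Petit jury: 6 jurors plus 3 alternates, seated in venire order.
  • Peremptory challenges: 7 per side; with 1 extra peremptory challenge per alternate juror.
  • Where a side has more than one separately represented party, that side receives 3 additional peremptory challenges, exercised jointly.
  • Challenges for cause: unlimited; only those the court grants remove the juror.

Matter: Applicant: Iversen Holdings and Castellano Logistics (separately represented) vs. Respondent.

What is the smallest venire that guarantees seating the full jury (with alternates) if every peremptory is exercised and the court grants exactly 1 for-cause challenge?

Seats to fill: 6 + 3 alternates = 9.
Peremptories — Applicant: 7 + 1×3 + 3 = 13; Respondent: 7 + 1×3 = 10; total 23.
For-cause removals: 1.
Minimum venire: 9 + 23 + 1 = 33.

33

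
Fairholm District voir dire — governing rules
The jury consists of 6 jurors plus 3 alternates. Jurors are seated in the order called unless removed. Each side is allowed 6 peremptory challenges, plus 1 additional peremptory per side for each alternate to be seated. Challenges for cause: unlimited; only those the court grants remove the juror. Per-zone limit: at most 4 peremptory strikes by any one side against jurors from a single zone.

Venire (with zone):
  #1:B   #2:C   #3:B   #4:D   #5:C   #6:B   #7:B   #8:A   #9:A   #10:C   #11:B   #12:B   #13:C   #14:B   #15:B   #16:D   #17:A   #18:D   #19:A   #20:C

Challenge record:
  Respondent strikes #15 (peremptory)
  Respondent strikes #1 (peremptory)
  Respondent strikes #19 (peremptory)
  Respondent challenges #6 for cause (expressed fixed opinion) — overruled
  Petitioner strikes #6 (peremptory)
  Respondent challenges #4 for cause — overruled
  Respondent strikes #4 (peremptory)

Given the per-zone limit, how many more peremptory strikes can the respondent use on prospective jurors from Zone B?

2

Respondent peremptories so far: #15, #1, #19, #4 — 4 of 9 used, 5 left overall.
Against Zone B: #15, #1 — 2 used; per-zone cap 4 leaves 2.
Binding limit: min(5, 2) = 2.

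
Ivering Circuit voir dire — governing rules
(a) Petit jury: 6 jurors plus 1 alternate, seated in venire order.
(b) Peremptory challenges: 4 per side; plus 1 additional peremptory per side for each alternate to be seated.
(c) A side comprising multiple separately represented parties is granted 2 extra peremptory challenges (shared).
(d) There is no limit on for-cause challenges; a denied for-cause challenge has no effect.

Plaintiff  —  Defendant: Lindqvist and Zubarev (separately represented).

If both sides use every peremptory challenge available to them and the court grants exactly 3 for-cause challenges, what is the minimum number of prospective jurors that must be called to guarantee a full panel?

22

Seats to fill: 6 + 1 alternates = 7.
Peremptories — Plaintiff: 4 + 1×1 = 5; Defendant: 4 + 1×1 + 2 = 7; total 12.
For-cause removals: 3.
Minimum venire: 7 + 12 + 3 = 22.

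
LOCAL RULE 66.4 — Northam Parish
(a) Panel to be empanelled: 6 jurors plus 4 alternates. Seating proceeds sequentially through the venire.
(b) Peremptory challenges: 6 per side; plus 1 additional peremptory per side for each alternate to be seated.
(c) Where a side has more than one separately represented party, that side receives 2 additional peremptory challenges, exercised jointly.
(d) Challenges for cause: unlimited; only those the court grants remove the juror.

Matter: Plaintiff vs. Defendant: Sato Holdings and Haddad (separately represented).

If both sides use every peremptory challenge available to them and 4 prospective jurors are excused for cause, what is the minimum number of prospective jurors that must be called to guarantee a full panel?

36

Seats to fill: 6 + 4 alternates = 10.
Peremptories — Plaintiff: 6 + 1×4 = 10; Defendant: 6 + 1×4 + 2 = 12; total 22.
For-cause removals: 4.
Minimum venire: 10 + 22 + 4 = 36.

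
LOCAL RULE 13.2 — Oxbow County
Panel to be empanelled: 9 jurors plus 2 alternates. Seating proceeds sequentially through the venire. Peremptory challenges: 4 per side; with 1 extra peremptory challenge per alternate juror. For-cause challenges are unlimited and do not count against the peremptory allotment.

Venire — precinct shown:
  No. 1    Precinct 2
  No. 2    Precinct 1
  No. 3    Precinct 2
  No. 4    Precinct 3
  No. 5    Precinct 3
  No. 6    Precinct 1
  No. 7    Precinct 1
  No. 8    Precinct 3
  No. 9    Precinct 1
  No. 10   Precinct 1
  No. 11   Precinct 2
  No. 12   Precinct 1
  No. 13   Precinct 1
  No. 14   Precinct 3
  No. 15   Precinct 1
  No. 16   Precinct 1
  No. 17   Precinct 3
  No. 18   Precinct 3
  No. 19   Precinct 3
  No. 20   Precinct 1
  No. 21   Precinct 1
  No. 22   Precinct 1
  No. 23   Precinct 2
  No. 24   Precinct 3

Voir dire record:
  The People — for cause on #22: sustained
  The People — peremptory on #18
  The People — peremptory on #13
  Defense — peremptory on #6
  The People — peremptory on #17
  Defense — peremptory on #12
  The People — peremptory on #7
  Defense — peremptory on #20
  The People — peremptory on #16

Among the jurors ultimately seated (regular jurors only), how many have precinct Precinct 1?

Removed: #6, #7, #12, #13, #16, #17, #18, #20, #22.
Seated jurors 1–9: #1, #2, #3, #4, #5, #8, #9, #10, #11 (alternates #14, #15 not counted).
Of those, in Precinct 1: #2, #9, #10 → 3.

3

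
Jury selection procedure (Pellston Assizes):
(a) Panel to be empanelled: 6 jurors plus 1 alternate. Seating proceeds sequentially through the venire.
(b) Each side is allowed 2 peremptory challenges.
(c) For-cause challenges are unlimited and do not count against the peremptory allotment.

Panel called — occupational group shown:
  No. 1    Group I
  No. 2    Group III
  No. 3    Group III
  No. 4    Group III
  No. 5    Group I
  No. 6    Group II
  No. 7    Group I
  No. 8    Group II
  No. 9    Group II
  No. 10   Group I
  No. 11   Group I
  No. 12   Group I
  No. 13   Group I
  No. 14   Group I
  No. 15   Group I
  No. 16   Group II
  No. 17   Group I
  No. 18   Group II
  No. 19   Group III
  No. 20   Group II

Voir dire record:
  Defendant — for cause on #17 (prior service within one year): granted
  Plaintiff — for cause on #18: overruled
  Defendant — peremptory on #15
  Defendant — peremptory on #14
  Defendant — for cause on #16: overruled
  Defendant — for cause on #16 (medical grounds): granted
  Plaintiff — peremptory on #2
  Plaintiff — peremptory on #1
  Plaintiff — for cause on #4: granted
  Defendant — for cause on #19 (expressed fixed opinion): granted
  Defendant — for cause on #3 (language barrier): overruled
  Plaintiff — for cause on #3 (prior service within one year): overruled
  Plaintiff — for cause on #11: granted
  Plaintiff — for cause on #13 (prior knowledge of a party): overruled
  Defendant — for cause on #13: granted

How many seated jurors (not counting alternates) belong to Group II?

Removed: #1, #2, #4, #11, #13, #14, #15, #16, #17, #19.
Seated jurors 1–6: #3, #5, #6, #7, #8, #9 (alternates #10 not counted).
Of those, in Group II: #6, #8, #9 → 3.

3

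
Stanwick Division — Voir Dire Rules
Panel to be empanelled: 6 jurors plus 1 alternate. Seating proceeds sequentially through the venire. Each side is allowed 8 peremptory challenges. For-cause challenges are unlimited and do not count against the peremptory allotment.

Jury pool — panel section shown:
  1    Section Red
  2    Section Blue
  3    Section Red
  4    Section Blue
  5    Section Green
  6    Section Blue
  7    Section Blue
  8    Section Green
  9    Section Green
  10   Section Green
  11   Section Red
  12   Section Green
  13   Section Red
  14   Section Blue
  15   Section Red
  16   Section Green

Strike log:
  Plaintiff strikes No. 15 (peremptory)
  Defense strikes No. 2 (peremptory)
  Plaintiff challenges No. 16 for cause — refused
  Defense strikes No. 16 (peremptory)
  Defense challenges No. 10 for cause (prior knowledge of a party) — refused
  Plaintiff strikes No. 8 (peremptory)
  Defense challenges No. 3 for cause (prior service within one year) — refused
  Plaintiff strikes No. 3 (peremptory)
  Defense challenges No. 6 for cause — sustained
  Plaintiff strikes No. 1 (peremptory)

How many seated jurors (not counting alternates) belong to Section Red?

1

Removed: #1, #2, #3, #6, #8, #15, #16.
Seated jurors 1–6: #4, #5, #7, #9, #10, #11 (alternates #12 not counted).
Of those, in Section Red: #11 → 1.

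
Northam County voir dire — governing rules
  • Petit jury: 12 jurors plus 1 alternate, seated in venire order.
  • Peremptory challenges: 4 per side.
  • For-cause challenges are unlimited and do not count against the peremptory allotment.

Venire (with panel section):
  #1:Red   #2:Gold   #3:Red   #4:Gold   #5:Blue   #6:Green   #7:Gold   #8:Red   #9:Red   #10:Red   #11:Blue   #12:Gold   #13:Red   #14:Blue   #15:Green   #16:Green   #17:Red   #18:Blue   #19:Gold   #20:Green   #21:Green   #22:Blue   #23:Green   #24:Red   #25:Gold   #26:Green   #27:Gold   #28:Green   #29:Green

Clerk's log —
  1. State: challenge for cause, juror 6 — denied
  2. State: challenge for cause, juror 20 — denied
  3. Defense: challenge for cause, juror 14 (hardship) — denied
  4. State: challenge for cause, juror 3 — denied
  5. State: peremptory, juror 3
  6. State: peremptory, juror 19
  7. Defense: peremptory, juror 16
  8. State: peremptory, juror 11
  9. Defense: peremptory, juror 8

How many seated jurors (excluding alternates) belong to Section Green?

2

Removed: #3, #8, #11, #16, #19.
Seated jurors 1–12: #1, #2, #4, #5, #6, #7, #9, #10, #12, #13, #14, #15 (alternates #17 not counted).
Of those, in Section Green: #6, #15 → 2.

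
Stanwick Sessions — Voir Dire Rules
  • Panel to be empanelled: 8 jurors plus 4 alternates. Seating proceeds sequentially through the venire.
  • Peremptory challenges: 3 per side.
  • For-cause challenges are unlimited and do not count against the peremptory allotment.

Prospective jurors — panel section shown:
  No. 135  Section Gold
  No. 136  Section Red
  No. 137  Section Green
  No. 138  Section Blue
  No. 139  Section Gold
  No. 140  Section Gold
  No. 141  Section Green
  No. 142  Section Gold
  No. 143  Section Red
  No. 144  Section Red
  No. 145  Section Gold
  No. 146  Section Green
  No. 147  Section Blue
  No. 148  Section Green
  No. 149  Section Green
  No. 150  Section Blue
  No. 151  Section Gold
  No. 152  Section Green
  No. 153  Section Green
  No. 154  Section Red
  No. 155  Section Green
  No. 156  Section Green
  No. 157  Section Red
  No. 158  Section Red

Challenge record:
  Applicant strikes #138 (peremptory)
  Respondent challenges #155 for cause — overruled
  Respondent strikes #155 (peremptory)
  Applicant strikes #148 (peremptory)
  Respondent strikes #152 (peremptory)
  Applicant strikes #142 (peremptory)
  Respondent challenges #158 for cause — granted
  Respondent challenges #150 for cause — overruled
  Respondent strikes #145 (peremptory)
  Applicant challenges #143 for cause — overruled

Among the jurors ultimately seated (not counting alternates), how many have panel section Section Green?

2

Removed: #138, #142, #145, #148, #152, #155, #158.
Seated jurors 1–8: #135, #136, #137, #139, #140, #141, #143, #144 (alternates #146, #147, #149, #150 not counted).
Of those, in Section Green: #137, #141 → 2.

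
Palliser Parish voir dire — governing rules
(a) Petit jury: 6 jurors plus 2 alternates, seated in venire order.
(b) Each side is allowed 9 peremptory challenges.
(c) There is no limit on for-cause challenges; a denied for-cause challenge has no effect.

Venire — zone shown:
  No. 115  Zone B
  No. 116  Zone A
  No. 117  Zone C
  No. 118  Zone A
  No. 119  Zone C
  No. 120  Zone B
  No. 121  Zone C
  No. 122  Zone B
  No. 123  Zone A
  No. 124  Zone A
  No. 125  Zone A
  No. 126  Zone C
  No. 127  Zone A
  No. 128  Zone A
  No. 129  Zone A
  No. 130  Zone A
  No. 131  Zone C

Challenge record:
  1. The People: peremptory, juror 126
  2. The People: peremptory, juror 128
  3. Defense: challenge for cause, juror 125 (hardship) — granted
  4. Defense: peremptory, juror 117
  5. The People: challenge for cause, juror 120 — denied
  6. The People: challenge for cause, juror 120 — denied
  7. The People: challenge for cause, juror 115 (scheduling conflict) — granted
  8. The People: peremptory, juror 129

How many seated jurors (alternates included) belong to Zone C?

2

Removed: #115, #117, #125, #126, #128, #129.
Seated (8 incl. alternates): #116, #118, #119, #120, #121, #122, #123, #124.
Of those, in Zone C: #119, #121 → 2.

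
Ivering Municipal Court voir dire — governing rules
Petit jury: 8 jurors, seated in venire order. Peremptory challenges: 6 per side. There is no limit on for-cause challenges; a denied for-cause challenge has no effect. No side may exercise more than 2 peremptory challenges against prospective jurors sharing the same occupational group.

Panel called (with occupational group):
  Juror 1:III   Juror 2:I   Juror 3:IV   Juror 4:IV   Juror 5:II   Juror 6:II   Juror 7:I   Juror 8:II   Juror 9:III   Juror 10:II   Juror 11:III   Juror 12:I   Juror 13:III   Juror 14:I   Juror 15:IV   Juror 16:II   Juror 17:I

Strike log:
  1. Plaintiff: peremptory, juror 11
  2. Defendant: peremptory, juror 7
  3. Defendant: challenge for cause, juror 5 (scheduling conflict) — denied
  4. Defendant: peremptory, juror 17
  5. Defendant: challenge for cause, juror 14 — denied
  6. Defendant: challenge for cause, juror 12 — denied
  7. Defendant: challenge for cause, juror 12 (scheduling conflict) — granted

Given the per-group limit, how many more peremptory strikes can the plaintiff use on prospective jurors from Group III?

1

Plaintiff peremptories so far: #11 — 1 of 6 used, 5 left overall.
Against Group III: #11 — 1 used; per-group cap 2 leaves 1.
Binding limit: min(5, 1) = 1.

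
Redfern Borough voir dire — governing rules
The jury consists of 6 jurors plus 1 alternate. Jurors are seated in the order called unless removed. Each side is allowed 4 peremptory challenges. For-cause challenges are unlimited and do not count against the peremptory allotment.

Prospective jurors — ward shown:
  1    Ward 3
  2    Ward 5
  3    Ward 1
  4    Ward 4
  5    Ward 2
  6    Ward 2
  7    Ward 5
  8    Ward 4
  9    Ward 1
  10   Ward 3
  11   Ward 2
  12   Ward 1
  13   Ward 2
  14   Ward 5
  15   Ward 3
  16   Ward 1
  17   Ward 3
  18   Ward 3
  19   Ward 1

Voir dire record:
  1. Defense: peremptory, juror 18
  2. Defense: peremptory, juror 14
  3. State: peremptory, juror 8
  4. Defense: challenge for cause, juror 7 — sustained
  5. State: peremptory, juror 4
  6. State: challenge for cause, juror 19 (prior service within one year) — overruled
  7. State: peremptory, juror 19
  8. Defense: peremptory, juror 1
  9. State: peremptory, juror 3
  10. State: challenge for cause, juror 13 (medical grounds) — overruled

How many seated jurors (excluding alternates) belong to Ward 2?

3

Removed: #1, #3, #4, #7, #8, #14, #18, #19.
Seated jurors 1–6: #2, #5, #6, #9, #10, #11 (alternates #12 not counted).
Of those, in Ward 2: #5, #6, #11 → 3.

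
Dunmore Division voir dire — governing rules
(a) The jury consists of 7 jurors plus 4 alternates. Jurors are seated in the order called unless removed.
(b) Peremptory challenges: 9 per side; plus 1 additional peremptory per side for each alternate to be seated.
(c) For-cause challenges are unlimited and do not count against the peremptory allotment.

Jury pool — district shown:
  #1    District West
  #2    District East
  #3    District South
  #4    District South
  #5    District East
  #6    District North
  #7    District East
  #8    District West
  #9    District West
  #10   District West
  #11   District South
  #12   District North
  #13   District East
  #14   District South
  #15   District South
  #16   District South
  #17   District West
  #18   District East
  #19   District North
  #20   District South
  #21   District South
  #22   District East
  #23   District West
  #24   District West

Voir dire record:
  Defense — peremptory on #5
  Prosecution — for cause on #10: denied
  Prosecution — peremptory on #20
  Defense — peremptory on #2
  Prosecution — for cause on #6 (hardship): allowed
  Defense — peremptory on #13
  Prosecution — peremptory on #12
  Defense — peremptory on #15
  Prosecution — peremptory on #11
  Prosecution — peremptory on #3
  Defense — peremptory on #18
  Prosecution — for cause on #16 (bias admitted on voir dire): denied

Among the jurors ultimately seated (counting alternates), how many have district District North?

1

Removed: #2, #3, #5, #6, #11, #12, #13, #15, #18, #20.
Seated (11 incl. alternates): #1, #4, #7, #8, #9, #10, #14, #16, #17, #19, #21.
Of those, in District North: #19 → 1.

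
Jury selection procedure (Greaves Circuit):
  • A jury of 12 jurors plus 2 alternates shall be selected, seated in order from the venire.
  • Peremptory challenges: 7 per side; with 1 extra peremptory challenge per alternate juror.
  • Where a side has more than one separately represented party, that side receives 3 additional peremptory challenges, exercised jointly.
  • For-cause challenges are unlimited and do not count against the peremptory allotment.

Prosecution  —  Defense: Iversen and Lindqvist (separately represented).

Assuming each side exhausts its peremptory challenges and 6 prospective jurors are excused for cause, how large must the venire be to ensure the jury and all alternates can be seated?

41

Seats to fill: 12 + 2 alternates = 14.
Peremptories — Prosecution: 7 + 1×2 = 9; Defense: 7 + 1×2 + 3 = 12; total 21.
For-cause removals: 6.
Minimum venire: 14 + 21 + 6 = 41.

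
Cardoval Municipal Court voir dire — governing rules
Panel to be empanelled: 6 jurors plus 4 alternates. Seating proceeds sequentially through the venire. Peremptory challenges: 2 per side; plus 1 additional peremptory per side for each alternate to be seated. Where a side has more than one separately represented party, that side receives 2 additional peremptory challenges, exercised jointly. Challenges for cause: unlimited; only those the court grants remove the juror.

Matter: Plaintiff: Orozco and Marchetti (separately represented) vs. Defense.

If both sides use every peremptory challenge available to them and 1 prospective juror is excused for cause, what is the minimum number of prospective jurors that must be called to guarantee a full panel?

25

Seats to fill: 6 + 4 alternates = 10.
Peremptories — Plaintiff: 2 + 1×4 + 2 = 8; Defense: 2 + 1×4 = 6; total 14.
For-cause removals: 1.
Minimum venire: 10 + 14 + 1 = 25.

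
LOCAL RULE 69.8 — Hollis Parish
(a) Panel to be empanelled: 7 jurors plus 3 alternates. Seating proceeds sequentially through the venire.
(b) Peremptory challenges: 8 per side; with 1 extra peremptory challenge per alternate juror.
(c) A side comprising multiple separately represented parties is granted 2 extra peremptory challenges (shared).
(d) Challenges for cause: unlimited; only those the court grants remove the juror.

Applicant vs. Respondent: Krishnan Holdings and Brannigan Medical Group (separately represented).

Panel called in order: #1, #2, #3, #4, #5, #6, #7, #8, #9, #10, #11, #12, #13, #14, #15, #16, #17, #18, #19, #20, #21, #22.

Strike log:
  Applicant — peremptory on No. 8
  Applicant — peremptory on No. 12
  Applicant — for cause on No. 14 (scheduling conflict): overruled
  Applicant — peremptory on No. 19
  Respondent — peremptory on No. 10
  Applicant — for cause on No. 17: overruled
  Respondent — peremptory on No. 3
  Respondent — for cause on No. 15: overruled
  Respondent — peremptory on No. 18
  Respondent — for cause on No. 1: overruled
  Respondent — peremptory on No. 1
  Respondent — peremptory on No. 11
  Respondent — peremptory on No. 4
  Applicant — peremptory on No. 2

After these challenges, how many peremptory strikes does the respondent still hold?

7

Respondent allotment: 8 base + 1 × 3 alternates + 2 multi-party = 13.
Respondent peremptories used: #10, #3, #18, #1, #11, #4 — 6 (for-cause on #15, #1 don't count).
Remaining: 13 − 6 = 7.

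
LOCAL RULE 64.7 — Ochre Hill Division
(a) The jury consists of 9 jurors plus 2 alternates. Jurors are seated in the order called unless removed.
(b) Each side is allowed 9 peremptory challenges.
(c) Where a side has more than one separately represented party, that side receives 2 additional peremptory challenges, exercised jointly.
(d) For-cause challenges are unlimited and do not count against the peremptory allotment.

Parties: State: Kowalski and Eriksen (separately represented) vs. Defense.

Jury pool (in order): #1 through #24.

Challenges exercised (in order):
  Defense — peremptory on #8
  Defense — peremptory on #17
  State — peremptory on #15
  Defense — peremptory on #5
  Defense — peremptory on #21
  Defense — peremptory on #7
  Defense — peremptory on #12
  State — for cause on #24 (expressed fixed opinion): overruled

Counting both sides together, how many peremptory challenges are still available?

State allotment: 9 base + 2 multi-party = 11. Defense allotment: 9.
State peremptories used: #15 — 1 (the for-cause on #24 doesn't count).
Defense peremptories used: #8, #17, #5, #21, #7, #12 — 6.
Remaining: (11 − 1) + (9 − 6) = 13.

13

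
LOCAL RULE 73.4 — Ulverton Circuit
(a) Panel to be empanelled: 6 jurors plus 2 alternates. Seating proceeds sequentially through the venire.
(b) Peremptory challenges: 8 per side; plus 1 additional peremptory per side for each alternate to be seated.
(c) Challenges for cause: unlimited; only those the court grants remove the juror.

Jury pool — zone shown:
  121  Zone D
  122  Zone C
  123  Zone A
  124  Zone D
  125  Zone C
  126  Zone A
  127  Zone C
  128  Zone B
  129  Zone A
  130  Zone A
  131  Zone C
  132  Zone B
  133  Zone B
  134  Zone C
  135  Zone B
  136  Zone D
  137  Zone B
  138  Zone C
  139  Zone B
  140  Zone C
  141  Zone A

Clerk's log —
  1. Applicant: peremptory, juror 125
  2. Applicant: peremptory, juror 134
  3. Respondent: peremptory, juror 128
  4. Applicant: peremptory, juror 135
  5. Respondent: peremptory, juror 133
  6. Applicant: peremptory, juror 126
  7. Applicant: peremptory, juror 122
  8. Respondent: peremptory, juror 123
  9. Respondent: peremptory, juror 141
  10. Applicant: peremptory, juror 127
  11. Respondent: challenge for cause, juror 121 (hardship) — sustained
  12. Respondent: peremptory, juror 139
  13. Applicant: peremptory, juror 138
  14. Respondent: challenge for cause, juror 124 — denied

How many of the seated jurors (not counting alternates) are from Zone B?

Removed: #121, #122, #123, #125, #126, #127, #128, #133, #134, #135, #138, #139, #141.
Seated jurors 1–6: #124, #129, #130, #131, #132, #136 (alternates #137, #140 not counted).
Of those, in Zone B: #132 → 1.

1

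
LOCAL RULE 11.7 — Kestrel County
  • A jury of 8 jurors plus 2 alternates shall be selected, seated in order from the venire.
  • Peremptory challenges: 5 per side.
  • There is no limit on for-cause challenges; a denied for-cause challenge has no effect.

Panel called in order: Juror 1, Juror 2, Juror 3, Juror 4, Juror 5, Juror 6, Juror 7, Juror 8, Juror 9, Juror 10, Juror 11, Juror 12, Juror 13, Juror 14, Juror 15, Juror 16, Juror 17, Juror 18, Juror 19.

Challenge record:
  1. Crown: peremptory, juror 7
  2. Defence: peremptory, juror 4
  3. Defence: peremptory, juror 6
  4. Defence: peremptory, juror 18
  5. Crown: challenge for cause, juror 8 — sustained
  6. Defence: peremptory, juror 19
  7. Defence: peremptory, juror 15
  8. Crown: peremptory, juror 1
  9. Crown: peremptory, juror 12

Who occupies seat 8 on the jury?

14

Removed: #1, #4, #6, #7, #8, #12, #15, #18, #19.
Seating in order: seats 1–8 → #2, #3, #5, #9, #10, #11, #13, #14; alternates → #16, #17.
So seat 8 is #14.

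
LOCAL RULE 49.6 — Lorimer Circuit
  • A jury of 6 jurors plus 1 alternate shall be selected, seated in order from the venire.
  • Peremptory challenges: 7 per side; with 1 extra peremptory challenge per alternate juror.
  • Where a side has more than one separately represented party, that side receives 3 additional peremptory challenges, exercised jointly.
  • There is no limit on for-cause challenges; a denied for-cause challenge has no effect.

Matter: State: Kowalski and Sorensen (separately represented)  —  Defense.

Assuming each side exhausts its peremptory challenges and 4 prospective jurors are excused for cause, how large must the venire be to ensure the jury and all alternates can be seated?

Seats to fill: 6 + 1 alternates = 7.
Peremptories — State: 7 + 1×1 + 3 = 11; Defense: 7 + 1×1 = 8; total 19.
For-cause removals: 4.
Minimum venire: 7 + 19 + 4 = 30.

30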